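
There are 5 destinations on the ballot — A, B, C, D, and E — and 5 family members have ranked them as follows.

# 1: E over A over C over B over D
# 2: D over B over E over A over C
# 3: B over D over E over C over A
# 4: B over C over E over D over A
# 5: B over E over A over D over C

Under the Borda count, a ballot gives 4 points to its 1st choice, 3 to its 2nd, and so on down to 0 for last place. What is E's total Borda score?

Borda scores:
  A: 3 + 1 + 0 + 0 + 2 = 6
  B: 1 + 3 + 4 + 4 + 4 = 16
  C: 2 + 0 + 1 + 3 + 0 = 6
  D: 0 + 4 + 3 + 1 + 1 = 9
  E: 4 + 2 + 2 + 2 + 3 = 13

13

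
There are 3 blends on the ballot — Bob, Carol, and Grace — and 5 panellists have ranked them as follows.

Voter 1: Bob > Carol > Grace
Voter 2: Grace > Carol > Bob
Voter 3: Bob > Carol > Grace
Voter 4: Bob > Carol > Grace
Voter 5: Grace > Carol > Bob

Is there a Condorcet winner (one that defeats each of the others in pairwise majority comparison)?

Head-to-head results (5 voters total):
Bob vs Carol: Bob wins 3–2.
Bob vs Grace: Bob wins 3–2.
Carol vs Grace: Carol wins 3–2.
Bob beats each rival — Carol (3–2), Grace (3–2) — so Bob is the Condorcet winner.

Yes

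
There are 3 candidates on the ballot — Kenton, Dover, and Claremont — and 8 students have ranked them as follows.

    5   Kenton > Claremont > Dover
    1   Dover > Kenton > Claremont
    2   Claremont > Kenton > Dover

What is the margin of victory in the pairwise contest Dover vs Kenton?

6

Ballots ranking Dover above Kenton: 1.
Ballots ranking Kenton above Dover: 5+2 = 7.
Kenton wins 7–1, a margin of 6.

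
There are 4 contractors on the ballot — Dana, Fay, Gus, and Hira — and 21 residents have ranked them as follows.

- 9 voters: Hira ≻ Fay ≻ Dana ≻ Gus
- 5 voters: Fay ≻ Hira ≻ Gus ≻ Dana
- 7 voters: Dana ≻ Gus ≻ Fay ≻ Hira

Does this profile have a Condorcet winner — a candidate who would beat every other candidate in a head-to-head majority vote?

Yes

Head-to-head results (21 voters total):
Dana vs Fay: Fay wins 14–7.
Dana vs Gus: Dana wins 16–5.
Dana vs Hira: Hira wins 14–7.
Fay vs Gus: Fay wins 14–7.
Fay vs Hira: Fay wins 12–9.
Gus vs Hira: Hira wins 14–7.
Fay beats each rival — Dana (14–7), Gus (14–7), Hira (12–9) — so Fay is the Condorcet winner.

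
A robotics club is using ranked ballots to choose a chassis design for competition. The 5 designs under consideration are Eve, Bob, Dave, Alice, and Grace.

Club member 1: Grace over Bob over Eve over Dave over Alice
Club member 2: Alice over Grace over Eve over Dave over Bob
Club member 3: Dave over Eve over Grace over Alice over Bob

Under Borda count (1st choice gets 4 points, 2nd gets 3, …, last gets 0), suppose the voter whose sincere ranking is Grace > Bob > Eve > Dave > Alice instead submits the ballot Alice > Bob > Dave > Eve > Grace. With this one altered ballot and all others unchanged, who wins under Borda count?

Borda totals with the altered ballot: Eve 6, Bob 3, Dave 7, Alice 9, Grace 5.
The switch changes the winner from Grace to Alice.

Alice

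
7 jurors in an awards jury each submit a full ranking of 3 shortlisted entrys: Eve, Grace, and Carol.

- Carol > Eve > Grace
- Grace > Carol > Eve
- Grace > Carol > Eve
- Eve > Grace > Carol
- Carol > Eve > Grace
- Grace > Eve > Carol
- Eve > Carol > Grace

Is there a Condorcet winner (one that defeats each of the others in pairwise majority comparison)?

No

Head-to-head results (7 voters total):
Eve vs Grace: Eve wins 4–3.
Eve vs Carol: Carol wins 4–3.
Grace vs Carol: Grace wins 4–3.
No candidate beats all others: Eve beats Grace beats Carol beats Eve, a majority cycle.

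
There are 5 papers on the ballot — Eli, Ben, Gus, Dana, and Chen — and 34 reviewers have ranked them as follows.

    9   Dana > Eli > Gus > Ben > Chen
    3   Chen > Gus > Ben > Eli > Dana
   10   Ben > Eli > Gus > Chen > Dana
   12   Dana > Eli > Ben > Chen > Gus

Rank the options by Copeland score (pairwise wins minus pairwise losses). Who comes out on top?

Pairwise results:
  Eli vs Ben: Eli wins 21–13.
  Eli vs Gus: Eli wins 31–3.
  Eli vs Dana: Dana wins 21–13.
  Eli vs Chen: Eli wins 31–3.
  Ben vs Gus: Ben wins 22–12.
  Ben vs Dana: Dana wins 21–13.
  Ben vs Chen: Ben wins 31–3.
  Gus vs Dana: Dana wins 21–13.
  Gus vs Chen: Gus wins 19–15.
  Dana vs Chen: Dana wins 21–13.
Copeland scores (wins − losses):
  Eli: 3 − 1 = 2
  Ben: 2 − 2 = 0
  Gus: 1 − 3 = -2
  Dana: 4 − 0 = 4
  Chen: 0 − 4 = -4
Dana has the best Copeland score.

Dana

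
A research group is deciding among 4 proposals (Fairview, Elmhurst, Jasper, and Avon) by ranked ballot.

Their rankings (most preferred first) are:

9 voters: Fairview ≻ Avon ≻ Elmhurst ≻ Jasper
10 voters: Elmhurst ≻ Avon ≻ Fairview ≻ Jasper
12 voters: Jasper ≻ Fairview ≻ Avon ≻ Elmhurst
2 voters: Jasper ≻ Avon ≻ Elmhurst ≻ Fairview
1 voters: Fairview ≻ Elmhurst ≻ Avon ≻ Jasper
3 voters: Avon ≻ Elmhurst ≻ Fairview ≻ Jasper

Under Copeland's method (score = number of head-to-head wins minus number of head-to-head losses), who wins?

Pairwise results:
  Fairview vs Elmhurst: Fairview wins 22–15.
  Fairview vs Jasper: Fairview wins 23–14.
  Fairview vs Avon: Fairview wins 22–15.
  Elmhurst vs Jasper: Elmhurst wins 23–14.
  Elmhurst vs Avon: Avon wins 26–11.
  Jasper vs Avon: Avon wins 23–14.
Copeland scores (wins − losses):
  Fairview: 3 − 0 = 3
  Elmhurst: 1 − 2 = -1
  Jasper: 0 − 3 = -3
  Avon: 2 − 1 = 1
Fairview has the best Copeland score.

Fairview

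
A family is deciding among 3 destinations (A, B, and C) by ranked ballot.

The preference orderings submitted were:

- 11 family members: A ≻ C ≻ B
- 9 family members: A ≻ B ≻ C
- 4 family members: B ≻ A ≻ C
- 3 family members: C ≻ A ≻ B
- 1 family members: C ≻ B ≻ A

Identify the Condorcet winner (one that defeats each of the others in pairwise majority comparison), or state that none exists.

A

Head-to-head results (28 voters total):
A vs B: A wins 23–5.
A vs C: A wins 24–4.
B vs C: C wins 15–13.
A beats each rival — B (23–5), C (24–4) — so A is the Condorcet winner.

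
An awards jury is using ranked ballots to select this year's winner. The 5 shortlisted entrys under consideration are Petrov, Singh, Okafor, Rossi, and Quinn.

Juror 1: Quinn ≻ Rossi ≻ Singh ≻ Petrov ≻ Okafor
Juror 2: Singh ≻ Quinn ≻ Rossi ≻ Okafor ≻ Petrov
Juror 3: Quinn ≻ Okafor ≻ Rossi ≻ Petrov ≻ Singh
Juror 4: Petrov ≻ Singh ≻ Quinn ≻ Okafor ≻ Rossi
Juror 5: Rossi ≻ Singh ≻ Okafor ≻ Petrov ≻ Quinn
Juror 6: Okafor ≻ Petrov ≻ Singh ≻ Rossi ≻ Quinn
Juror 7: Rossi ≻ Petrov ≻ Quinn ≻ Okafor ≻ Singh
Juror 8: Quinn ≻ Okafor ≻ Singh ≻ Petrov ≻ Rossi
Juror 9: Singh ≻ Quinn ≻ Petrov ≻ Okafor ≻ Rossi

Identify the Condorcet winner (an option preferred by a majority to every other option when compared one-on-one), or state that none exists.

Singh

Head-to-head results (9 voters total):
Petrov vs Singh: Singh wins 5–4.
Petrov vs Okafor: Okafor wins 5–4.
Petrov vs Rossi: Rossi wins 5–4.
Petrov vs Quinn: Quinn wins 5–4.
Singh vs Okafor: Singh wins 5–4.
Singh vs Rossi: Singh wins 5–4.
Singh vs Quinn: Singh wins 5–4.
Okafor vs Rossi: Okafor wins 5–4.
Okafor vs Quinn: Quinn wins 7–2.
Rossi vs Quinn: Quinn wins 6–3.
Singh beats each rival — Petrov (5–4), Okafor (5–4), Rossi (5–4), Quinn (5–4) — so Singh is the Condorcet winner.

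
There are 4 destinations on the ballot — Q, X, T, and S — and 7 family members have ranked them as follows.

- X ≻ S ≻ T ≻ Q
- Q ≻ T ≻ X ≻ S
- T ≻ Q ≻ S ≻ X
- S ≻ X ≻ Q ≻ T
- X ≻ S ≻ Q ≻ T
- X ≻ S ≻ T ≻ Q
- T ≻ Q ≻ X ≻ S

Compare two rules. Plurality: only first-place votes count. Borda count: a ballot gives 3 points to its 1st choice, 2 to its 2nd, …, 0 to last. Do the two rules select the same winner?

Plurality first-place counts: Q 1, X 3, T 2, S 1 → X.
Borda totals: Q 9, X 13, T 10, S 10 → X.
The two rules agree on X.

Yes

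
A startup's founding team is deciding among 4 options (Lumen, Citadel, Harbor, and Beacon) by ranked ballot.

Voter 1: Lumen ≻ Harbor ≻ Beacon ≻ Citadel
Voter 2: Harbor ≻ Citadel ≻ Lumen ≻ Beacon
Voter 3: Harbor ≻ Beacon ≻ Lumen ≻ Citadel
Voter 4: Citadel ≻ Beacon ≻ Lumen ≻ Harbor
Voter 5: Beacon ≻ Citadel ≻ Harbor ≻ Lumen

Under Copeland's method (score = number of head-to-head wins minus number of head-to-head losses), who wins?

Harbor

Pairwise results:
  Lumen vs Citadel: Citadel wins 3–2.
  Lumen vs Harbor: Harbor wins 3–2.
  Lumen vs Beacon: Beacon wins 3–2.
  Citadel vs Harbor: Harbor wins 3–2.
  Citadel vs Beacon: Beacon wins 3–2.
  Harbor vs Beacon: Harbor wins 3–2.
Copeland scores (wins − losses):
  Lumen: 0 − 3 = -3
  Citadel: 1 − 2 = -1
  Harbor: 3 − 0 = 3
  Beacon: 2 − 1 = 1
Harbor has the best Copeland score.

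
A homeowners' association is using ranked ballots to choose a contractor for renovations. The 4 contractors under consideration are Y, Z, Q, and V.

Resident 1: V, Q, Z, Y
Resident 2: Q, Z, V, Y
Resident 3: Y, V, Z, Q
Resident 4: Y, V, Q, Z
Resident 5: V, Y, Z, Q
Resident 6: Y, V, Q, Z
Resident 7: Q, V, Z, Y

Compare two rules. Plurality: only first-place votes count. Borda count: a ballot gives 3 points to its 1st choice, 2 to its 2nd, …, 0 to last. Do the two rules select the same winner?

Plurality first-place counts: Y 3, Z 0, Q 2, V 2 → Y.
Borda totals: Y 11, Z 6, Q 10, V 15 → V.
The two rules disagree: plurality picks Y, Borda picks V.

No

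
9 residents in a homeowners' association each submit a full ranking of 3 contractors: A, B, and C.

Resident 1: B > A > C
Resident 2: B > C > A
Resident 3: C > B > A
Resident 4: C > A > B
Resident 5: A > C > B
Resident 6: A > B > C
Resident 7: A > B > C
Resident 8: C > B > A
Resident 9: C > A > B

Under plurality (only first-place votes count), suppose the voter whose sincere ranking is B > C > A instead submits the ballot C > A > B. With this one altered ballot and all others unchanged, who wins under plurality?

C

First-place totals with the altered ballot: A 3, B 1, C 5.
The winner is unchanged: still C.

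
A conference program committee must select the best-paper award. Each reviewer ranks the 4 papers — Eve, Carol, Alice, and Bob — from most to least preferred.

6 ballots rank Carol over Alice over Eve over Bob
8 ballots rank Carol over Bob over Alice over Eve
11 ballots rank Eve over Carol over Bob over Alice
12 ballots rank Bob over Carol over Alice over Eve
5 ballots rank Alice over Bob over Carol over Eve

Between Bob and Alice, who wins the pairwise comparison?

Ballots ranking Bob above Alice: 8+11+12 = 31.
Ballots ranking Alice above Bob: 6+5 = 11.
Bob wins the head-to-head, 31–11.

Bob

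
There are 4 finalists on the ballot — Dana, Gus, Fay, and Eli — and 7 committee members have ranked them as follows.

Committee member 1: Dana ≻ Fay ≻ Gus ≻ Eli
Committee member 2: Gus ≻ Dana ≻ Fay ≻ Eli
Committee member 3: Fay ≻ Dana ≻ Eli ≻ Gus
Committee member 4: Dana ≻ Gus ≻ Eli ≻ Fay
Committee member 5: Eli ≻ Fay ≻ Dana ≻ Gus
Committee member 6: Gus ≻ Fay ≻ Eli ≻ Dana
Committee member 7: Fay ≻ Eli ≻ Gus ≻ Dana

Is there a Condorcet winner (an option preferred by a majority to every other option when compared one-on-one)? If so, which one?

Fay

Head-to-head results (7 voters total):
Dana vs Gus: Dana wins 4–3.
Dana vs Fay: Fay wins 4–3.
Dana vs Eli: Dana wins 4–3.
Gus vs Fay: Fay wins 4–3.
Gus vs Eli: Gus wins 4–3.
Fay vs Eli: Fay wins 5–2.
Fay beats each rival — Dana (4–3), Gus (4–3), Eli (5–2) — so Fay is the Condorcet winner.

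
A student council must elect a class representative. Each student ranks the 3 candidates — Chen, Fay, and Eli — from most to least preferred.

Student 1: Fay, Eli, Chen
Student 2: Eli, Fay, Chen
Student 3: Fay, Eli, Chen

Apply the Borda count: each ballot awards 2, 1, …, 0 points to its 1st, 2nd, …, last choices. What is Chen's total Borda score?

Borda scores:
  Chen: 0 + 0 + 0 = 0
  Fay: 2 + 1 + 2 = 5
  Eli: 1 + 2 + 1 = 4

0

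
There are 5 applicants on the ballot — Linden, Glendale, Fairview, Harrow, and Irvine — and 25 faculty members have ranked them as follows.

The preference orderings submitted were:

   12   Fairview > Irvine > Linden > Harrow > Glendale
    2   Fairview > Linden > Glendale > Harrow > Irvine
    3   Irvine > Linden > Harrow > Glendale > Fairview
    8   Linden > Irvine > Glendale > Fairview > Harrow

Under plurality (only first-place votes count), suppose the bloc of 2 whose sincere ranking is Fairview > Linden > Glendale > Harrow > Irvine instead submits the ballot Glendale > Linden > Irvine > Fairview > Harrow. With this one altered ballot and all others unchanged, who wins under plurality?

First-place totals with the altered ballot: Linden 8, Glendale 2, Fairview 12, Harrow 0, Irvine 3.
The winner is unchanged: still Fairview.

Fairview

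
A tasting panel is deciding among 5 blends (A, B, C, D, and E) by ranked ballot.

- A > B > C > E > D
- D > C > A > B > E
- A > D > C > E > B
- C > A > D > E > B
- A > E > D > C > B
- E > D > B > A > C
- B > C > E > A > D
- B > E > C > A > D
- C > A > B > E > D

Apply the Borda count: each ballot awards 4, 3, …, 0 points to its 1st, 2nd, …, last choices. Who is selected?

Borda scores:
  A: 4 + 2 + 4 + 3 + 4 + 1 + 1 + 1 + 3 = 23
  B: 3 + 1 + 0 + 0 + 0 + 2 + 4 + 4 + 2 = 16
  C: 2 + 3 + 2 + 4 + 1 + 0 + 3 + 2 + 4 = 21
  D: 0 + 4 + 3 + 2 + 2 + 3 + 0 + 0 + 0 = 14
  E: 1 + 0 + 1 + 1 + 3 + 4 + 2 + 3 + 1 = 16
A has the highest total.

A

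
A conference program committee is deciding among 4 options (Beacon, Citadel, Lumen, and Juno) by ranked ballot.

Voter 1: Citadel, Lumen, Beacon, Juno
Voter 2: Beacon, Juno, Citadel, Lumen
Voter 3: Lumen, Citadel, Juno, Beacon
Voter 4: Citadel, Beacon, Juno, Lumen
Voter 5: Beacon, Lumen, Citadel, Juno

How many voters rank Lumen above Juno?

Ballots ranking Lumen above Juno: 3.
Ballots ranking Juno above Lumen: 2.
So 3 of 5 voters prefer Lumen to Juno.

3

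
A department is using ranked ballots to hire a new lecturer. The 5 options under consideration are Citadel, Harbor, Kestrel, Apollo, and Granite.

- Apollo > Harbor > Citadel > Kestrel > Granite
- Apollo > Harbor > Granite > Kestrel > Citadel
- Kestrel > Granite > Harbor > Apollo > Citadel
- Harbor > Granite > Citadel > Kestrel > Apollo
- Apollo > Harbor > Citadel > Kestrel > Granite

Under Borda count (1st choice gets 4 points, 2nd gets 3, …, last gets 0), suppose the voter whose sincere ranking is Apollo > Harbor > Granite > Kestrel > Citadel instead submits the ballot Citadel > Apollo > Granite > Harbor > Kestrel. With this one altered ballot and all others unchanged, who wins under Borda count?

Harbor

Borda totals with the altered ballot: Citadel 10, Harbor 13, Kestrel 7, Apollo 12, Granite 8.
The winner is unchanged: still Harbor.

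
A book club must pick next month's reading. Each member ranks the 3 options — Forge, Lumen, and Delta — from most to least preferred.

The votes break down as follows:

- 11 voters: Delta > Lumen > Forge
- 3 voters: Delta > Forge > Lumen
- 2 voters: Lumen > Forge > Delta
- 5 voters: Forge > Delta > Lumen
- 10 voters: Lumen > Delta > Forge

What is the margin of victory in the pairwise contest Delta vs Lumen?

Ballots ranking Delta above Lumen: 11+3+5 = 19.
Ballots ranking Lumen above Delta: 2+10 = 12.
Delta wins 19–12, a margin of 7.

7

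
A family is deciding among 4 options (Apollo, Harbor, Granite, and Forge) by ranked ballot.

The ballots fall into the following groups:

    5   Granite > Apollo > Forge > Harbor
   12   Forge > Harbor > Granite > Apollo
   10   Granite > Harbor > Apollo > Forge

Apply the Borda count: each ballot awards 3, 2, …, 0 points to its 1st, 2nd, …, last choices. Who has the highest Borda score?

Granite

Borda scores:
  Apollo: 5·2 + 12·0 + 10·1 = 20
  Harbor: 5·0 + 12·2 + 10·2 = 44
  Granite: 5·3 + 12·1 + 10·3 = 57
  Forge: 5·1 + 12·3 + 10·0 = 41
Granite has the highest total.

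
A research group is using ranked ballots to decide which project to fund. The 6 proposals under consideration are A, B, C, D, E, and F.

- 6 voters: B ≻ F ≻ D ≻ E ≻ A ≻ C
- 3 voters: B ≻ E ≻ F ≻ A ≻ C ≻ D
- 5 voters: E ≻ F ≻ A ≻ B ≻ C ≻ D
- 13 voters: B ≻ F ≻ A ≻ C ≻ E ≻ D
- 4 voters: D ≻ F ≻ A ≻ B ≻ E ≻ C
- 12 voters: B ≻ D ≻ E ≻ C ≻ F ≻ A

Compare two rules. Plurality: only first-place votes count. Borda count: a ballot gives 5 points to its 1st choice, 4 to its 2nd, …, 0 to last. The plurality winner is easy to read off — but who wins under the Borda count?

Plurality first-place counts: A 0, B 34, C 0, D 4, E 5, F 0 → B.
Borda totals: A 78, B 188, C 58, D 86, E 102, F 133 → B.

B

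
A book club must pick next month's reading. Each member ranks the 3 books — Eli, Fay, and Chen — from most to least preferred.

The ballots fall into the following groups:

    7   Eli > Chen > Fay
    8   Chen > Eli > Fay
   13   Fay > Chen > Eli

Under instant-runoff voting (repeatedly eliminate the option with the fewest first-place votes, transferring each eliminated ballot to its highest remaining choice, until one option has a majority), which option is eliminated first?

Eli

Round 1: Fay 13, Chen 8, Eli 7. Eli has the fewest and is eliminated.
Round 2: Chen 15, Fay 13. Chen has a majority.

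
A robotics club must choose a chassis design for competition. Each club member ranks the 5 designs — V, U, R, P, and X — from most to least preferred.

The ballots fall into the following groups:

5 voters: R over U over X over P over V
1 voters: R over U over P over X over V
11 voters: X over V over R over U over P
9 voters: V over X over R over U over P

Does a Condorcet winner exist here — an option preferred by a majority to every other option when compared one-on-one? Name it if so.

Head-to-head results (26 voters total):
V vs U: V wins 20–6.
V vs R: V wins 20–6.
V vs P: V wins 20–6.
V vs X: X wins 17–9.
U vs R: R wins 26–0.
U vs P: U wins 26–0.
U vs X: X wins 20–6.
R vs P: R wins 26–0.
R vs X: X wins 20–6.
P vs X: X wins 25–1.
X beats each rival — V (17–9), U (20–6), R (20–6), P (25–1) — so X is the Condorcet winner.

X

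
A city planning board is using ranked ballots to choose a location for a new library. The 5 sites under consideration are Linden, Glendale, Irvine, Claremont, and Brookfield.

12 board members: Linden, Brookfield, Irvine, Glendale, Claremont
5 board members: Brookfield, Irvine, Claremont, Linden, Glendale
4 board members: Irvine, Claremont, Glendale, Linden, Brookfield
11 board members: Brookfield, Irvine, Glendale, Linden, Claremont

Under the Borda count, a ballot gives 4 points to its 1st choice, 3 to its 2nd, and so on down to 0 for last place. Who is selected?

Brookfield

Borda scores:
  Linden: 12·4 + 5·1 + 4·1 + 11·1 = 68
  Glendale: 12·1 + 5·0 + 4·2 + 11·2 = 42
  Irvine: 12·2 + 5·3 + 4·4 + 11·3 = 88
  Claremont: 12·0 + 5·2 + 4·3 + 11·0 = 22
  Brookfield: 12·3 + 5·4 + 4·0 + 11·4 = 100
Brookfield has the highest total.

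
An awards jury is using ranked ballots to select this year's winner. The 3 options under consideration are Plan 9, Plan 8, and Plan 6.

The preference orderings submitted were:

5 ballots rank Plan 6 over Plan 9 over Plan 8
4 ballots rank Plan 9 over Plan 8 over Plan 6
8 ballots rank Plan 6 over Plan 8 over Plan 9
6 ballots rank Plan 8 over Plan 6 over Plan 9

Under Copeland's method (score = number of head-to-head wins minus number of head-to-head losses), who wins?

Plan 6

Pairwise results:
  Plan 9 vs Plan 8: Plan 8 wins 14–9.
  Plan 9 vs Plan 6: Plan 6 wins 19–4.
  Plan 8 vs Plan 6: Plan 6 wins 13–10.
Copeland scores (wins − losses):
  Plan 9: 0 − 2 = -2
  Plan 8: 1 − 1 = 0
  Plan 6: 2 − 0 = 2
Plan 6 has the best Copeland score.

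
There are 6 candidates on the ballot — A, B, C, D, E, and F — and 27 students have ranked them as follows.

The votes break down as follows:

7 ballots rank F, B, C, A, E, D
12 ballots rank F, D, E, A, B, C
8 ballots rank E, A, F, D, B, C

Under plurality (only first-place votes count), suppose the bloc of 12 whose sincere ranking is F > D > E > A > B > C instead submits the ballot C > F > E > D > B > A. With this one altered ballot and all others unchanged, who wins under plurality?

C

First-place totals with the altered ballot: A 0, B 0, C 12, D 0, E 8, F 7.
The switch changes the winner from F to C.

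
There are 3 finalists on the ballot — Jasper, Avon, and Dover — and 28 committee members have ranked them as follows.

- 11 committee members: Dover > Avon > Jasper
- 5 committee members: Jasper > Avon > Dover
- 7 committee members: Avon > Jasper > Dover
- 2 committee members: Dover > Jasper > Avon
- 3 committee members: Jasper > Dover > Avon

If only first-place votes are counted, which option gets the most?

Dover

First-place vote totals:
  Jasper: 8
  Avon: 7
  Dover: 13
Dover has the most first-place votes.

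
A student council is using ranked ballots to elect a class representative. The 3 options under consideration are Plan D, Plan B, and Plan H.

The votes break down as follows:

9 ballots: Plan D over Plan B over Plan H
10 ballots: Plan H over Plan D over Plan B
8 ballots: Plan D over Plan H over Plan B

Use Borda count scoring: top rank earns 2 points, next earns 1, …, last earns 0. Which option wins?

Plan D

Borda scores:
  Plan D: 9·2 + 10·1 + 8·2 = 44
  Plan B: 9·1 + 10·0 + 8·0 = 9
  Plan H: 9·0 + 10·2 + 8·1 = 28
Plan D has the highest total.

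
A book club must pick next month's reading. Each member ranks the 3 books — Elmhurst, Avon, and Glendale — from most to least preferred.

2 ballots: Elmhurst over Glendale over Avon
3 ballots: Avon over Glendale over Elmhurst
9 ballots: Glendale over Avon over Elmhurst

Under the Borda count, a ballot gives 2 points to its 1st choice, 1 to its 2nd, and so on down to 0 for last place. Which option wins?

Glendale

Borda scores:
  Elmhurst: 2·2 + 3·0 + 9·0 = 4
  Avon: 2·0 + 3·2 + 9·1 = 15
  Glendale: 2·1 + 3·1 + 9·2 = 23
Glendale has the highest total.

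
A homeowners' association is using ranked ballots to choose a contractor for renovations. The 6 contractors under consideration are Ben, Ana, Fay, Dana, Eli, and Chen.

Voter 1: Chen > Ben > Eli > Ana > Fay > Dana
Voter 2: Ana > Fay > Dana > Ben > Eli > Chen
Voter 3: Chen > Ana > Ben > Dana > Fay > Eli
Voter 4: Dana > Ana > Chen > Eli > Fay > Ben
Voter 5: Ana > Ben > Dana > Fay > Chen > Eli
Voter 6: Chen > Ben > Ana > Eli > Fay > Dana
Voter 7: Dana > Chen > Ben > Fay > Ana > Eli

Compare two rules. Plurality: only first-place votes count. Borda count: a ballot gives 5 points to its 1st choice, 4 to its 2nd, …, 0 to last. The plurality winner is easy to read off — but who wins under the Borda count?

Ana

Plurality first-place counts: Ben 0, Ana 2, Fay 0, Dana 2, Eli 0, Chen 3 → Chen.
Borda totals: Ben 20, Ana 24, Fay 12, Dana 18, Eli 8, Chen 23 → Ana.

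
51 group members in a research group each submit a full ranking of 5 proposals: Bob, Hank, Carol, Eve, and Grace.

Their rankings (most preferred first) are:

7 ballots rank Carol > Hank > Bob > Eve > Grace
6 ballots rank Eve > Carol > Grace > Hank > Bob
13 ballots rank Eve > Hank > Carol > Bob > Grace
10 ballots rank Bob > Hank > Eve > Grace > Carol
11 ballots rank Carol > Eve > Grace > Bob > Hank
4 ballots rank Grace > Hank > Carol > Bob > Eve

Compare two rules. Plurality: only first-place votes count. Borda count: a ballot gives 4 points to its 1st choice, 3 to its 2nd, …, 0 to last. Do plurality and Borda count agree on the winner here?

Yes

Plurality first-place counts: Bob 10, Hank 0, Carol 18, Eve 19, Grace 4 → Eve.
Borda totals: Bob 82, Hank 108, Carol 124, Eve 136, Grace 60 → Eve.
The two rules agree on Eve.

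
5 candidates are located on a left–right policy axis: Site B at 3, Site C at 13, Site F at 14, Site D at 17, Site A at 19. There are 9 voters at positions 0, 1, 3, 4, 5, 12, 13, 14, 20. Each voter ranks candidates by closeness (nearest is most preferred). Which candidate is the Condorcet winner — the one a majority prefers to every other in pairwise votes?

Site B

With single-peaked preferences on a line, the Condorcet winner is the candidate closest to the median voter.
The median voter (position 5) is closest to Site B at 3.
Check: Site B vs Site A — voters closer to Site B: 5 of 9.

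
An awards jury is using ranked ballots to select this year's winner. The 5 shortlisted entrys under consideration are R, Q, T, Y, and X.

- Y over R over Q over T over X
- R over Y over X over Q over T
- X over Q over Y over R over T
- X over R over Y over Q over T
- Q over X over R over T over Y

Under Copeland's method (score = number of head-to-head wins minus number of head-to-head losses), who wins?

Pairwise results:
  R vs Q: R wins 3–2.
  R vs T: R wins 5–0.
  R vs Y: R wins 3–2.
  R vs X: X wins 3–2.
  Q vs T: Q wins 5–0.
  Q vs Y: Y wins 3–2.
  Q vs X: X wins 3–2.
  T vs Y: Y wins 4–1.
  T vs X: X wins 4–1.
  Y vs X: X wins 3–2.
Copeland scores (wins − losses):
  R: 3 − 1 = 2
  Q: 1 − 3 = -2
  T: 0 − 4 = -4
  Y: 2 − 2 = 0
  X: 4 − 0 = 4
X has the best Copeland score.

X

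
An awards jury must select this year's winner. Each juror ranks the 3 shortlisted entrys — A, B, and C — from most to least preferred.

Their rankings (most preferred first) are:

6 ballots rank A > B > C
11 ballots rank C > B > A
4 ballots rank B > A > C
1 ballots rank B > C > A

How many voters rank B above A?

16

Ballots ranking B above A: 11+4+1 = 16.
Ballots ranking A above B: 6.
So 16 of 22 voters prefer B to A.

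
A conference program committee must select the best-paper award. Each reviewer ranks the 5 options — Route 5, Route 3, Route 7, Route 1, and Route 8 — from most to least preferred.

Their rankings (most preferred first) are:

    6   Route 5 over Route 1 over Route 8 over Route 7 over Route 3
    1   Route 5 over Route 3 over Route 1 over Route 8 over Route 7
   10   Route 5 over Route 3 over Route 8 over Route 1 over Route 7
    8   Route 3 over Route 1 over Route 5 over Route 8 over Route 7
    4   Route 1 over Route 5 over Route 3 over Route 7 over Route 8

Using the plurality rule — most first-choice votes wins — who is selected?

Route 5

First-place vote totals:
  Route 5: 17
  Route 3: 8
  Route 7: 0
  Route 1: 4
  Route 8: 0
Route 5 has the most first-place votes.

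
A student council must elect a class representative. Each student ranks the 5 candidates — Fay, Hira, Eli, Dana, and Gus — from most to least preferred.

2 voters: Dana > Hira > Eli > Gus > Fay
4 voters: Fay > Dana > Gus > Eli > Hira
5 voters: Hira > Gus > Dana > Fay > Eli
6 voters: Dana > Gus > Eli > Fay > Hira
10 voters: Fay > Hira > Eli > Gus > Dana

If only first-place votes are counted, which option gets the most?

First-place vote totals:
  Fay: 14
  Hira: 5
  Eli: 0
  Dana: 8
  Gus: 0
Fay has the most first-place votes.

Fay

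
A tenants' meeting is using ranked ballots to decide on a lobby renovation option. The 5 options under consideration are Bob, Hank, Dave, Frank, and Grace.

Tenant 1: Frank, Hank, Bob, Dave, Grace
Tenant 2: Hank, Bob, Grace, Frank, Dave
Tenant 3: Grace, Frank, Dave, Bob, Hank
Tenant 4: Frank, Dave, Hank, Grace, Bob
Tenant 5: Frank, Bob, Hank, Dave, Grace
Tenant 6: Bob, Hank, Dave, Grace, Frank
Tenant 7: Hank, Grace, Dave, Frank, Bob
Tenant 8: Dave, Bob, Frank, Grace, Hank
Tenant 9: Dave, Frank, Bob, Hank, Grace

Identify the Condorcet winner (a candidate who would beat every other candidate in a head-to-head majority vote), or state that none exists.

Head-to-head results (9 voters total):
Bob vs Hank: Bob wins 5–4.
Bob vs Dave: Dave wins 5–4.
Bob vs Frank: Frank wins 6–3.
Bob vs Grace: Bob wins 6–3.
Hank vs Dave: Hank wins 5–4.
Hank vs Frank: Frank wins 6–3.
Hank vs Grace: Hank wins 7–2.
Dave vs Frank: Frank wins 5–4.
Dave vs Grace: Dave wins 6–3.
Frank vs Grace: Frank wins 5–4.
Frank beats each rival — Bob (6–3), Hank (6–3), Dave (5–4), Grace (5–4) — so Frank is the Condorcet winner.

Frank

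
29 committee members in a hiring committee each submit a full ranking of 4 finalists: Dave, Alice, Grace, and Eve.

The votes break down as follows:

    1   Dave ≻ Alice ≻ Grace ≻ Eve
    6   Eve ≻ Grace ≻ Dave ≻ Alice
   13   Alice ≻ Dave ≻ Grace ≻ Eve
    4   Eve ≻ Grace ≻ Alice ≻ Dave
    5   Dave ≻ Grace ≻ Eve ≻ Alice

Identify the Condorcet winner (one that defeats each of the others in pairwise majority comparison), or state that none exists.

No Condorcet winner

Head-to-head results (29 voters total):
Dave vs Alice: Alice wins 17–12.
Dave vs Grace: Dave wins 19–10.
Dave vs Eve: Dave wins 19–10.
Alice vs Grace: Grace wins 15–14.
Alice vs Eve: Eve wins 15–14.
Grace vs Eve: Grace wins 19–10.
No candidate beats all others: Dave beats Grace beats Alice beats Dave, a majority cycle.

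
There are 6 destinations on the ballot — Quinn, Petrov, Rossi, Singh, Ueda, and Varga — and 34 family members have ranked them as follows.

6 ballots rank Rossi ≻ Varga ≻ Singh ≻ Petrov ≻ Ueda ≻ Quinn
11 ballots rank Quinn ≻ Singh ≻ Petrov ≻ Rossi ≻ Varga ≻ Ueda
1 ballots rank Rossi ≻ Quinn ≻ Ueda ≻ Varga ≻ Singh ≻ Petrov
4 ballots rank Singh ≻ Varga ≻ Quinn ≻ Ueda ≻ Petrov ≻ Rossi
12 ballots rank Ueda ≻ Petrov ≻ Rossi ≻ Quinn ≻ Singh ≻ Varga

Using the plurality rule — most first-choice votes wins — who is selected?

Ueda

First-place vote totals:
  Quinn: 11
  Petrov: 0
  Rossi: 7
  Singh: 4
  Ueda: 12
  Varga: 0
Ueda has the most first-place votes.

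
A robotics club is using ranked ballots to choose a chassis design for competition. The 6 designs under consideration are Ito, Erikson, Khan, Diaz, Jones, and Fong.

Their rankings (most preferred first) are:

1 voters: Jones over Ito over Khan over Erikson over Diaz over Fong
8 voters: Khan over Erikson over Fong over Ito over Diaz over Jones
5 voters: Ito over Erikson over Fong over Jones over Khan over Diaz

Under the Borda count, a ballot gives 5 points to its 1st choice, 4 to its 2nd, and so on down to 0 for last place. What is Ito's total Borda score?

45

Borda scores:
  Ito: 4 + 8·2 + 5·5 = 45
  Erikson: 2 + 8·4 + 5·4 = 54
  Khan: 3 + 8·5 + 5·1 = 48
  Diaz: 1 + 8·1 + 5·0 = 9
  Jones: 5 + 8·0 + 5·2 = 15
  Fong: 0 + 8·3 + 5·3 = 39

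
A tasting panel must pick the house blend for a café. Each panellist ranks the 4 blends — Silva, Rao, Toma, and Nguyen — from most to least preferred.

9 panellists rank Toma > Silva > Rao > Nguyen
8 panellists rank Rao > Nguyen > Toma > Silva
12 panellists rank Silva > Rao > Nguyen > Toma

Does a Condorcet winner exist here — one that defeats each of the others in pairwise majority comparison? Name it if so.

Head-to-head results (29 voters total):
Silva vs Rao: Silva wins 21–8.
Silva vs Toma: Toma wins 17–12.
Silva vs Nguyen: Silva wins 21–8.
Rao vs Toma: Rao wins 20–9.
Rao vs Nguyen: Rao wins 29–0.
Toma vs Nguyen: Nguyen wins 20–9.
No candidate beats all others: Silva beats Rao beats Toma beats Silva, a majority cycle.

No Condorcet winner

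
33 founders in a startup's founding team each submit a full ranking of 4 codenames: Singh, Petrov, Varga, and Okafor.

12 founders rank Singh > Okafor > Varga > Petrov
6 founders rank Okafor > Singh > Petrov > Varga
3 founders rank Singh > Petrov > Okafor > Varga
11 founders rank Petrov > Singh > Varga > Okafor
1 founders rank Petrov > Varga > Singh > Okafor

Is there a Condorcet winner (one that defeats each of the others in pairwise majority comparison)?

Head-to-head results (33 voters total):
Singh vs Petrov: Singh wins 21–12.
Singh vs Varga: Singh wins 32–1.
Singh vs Okafor: Singh wins 27–6.
Petrov vs Varga: Petrov wins 21–12.
Petrov vs Okafor: Okafor wins 18–15.
Varga vs Okafor: Okafor wins 21–12.
Singh beats each rival — Petrov (21–12), Varga (32–1), Okafor (27–6) — so Singh is the Condorcet winner.

Yes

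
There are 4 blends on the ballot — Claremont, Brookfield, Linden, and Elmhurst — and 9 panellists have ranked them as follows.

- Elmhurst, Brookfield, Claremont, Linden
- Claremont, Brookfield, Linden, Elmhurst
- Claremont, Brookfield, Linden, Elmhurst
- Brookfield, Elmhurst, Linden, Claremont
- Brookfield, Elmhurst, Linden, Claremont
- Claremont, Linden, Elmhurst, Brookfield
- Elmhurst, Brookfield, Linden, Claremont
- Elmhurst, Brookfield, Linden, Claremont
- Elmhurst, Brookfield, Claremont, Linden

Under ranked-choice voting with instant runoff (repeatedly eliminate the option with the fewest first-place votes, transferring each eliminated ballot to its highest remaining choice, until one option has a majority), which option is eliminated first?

Linden

Round 1: Elmhurst 4, Claremont 3, Brookfield 2, Linden 0. Linden has the fewest and is eliminated.
Round 2: Elmhurst 4, Claremont 3, Brookfield 2. Brookfield has the fewest and is eliminated.
Round 3: Elmhurst 6, Claremont 3. Elmhurst has a majority.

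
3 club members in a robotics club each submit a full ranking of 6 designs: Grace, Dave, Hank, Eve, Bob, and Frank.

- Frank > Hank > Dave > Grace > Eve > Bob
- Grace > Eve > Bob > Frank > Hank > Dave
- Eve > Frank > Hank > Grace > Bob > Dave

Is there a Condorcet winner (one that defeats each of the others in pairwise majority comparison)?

Head-to-head results (3 voters total):
Grace vs Dave: Grace wins 2–1.
Grace vs Hank: Hank wins 2–1.
Grace vs Eve: Grace wins 2–1.
Grace vs Bob: Grace wins 3–0.
Grace vs Frank: Frank wins 2–1.
Dave vs Hank: Hank wins 3–0.
Dave vs Eve: Eve wins 2–1.
Dave vs Bob: Bob wins 2–1.
Dave vs Frank: Frank wins 3–0.
Hank vs Eve: Eve wins 2–1.
Hank vs Bob: Hank wins 2–1.
Hank vs Frank: Frank wins 3–0.
Eve vs Bob: Eve wins 3–0.
Eve vs Frank: Eve wins 2–1.
Bob vs Frank: Frank wins 2–1.
No candidate beats all others: Grace beats Eve beats Hank beats Grace, a majority cycle.

No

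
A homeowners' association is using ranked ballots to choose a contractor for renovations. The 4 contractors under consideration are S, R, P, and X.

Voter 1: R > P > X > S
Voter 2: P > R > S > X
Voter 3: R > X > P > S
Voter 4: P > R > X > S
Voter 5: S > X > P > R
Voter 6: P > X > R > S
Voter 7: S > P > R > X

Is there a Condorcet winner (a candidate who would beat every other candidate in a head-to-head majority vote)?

Yes

Head-to-head results (7 voters total):
S vs R: R wins 5–2.
S vs P: P wins 5–2.
S vs X: X wins 4–3.
R vs P: P wins 5–2.
R vs X: R wins 5–2.
P vs X: P wins 5–2.
P beats each rival — S (5–2), R (5–2), X (5–2) — so P is the Condorcet winner.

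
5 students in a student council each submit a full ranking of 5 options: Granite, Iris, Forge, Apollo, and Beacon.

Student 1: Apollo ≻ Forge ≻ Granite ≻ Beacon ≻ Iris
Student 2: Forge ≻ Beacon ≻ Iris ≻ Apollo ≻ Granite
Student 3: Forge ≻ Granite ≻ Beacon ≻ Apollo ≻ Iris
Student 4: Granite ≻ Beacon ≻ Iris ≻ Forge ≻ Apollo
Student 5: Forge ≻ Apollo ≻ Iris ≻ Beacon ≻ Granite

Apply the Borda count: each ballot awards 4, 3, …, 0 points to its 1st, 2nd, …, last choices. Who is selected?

Borda scores:
  Granite: 2 + 0 + 3 + 4 + 0 = 9
  Iris: 0 + 2 + 0 + 2 + 2 = 6
  Forge: 3 + 4 + 4 + 1 + 4 = 16
  Apollo: 4 + 1 + 1 + 0 + 3 = 9
  Beacon: 1 + 3 + 2 + 3 + 1 = 10
Forge has the highest total.

Forge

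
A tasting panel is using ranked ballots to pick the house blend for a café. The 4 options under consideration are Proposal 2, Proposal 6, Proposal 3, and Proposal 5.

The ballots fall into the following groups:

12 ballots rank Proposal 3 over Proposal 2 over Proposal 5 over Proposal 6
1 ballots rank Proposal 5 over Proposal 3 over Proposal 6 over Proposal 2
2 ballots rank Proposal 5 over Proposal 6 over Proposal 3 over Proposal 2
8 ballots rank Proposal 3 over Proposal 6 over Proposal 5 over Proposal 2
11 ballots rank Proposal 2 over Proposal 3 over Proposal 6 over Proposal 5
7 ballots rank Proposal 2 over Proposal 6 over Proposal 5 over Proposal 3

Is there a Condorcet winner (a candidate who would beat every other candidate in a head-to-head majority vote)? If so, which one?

Proposal 3

Head-to-head results (41 voters total):
Proposal 2 vs Proposal 6: Proposal 2 wins 30–11.
Proposal 2 vs Proposal 3: Proposal 3 wins 23–18.
Proposal 2 vs Proposal 5: Proposal 2 wins 30–11.
Proposal 6 vs Proposal 3: Proposal 3 wins 32–9.
Proposal 6 vs Proposal 5: Proposal 6 wins 26–15.
Proposal 3 vs Proposal 5: Proposal 3 wins 31–10.
Proposal 3 beats each rival — Proposal 2 (23–18), Proposal 6 (32–9), Proposal 5 (31–10) — so Proposal 3 is the Condorcet winner.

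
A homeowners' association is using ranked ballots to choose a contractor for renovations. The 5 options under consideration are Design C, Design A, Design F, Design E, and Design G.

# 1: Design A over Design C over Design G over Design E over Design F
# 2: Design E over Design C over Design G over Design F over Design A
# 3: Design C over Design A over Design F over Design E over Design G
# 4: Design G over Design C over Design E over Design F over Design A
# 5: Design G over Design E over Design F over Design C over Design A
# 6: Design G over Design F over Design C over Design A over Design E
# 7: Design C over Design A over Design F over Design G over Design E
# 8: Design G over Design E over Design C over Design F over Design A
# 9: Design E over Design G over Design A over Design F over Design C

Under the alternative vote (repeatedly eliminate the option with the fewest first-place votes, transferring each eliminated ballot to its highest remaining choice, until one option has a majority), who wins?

Design G

Round 1: Design G 4, Design C 2, Design E 2, Design A 1, Design F 0. Design F has the fewest and is eliminated.
Round 2: Design G 4, Design C 2, Design E 2, Design A 1. Design A has the fewest and is eliminated.
Round 3: Design G 4, Design C 3, Design E 2. Design E has the fewest and is eliminated.
Round 4: Design G 5, Design C 4. Design G has a majority.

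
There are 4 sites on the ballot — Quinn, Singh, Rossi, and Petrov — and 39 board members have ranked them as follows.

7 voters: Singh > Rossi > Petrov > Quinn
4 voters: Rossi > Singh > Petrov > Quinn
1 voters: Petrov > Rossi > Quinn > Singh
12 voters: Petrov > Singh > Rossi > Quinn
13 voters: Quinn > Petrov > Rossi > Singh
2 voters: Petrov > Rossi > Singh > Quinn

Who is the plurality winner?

Petrov

First-place vote totals:
  Quinn: 13
  Singh: 7
  Rossi: 4
  Petrov: 15
Petrov has the most first-place votes.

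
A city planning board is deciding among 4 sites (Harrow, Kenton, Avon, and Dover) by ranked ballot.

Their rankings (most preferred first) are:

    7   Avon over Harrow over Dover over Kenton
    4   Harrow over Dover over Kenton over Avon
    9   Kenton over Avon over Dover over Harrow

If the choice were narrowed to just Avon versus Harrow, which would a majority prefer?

Avon

Ballots ranking Avon above Harrow: 7+9 = 16.
Ballots ranking Harrow above Avon: 4.
Avon wins the head-to-head, 16–4.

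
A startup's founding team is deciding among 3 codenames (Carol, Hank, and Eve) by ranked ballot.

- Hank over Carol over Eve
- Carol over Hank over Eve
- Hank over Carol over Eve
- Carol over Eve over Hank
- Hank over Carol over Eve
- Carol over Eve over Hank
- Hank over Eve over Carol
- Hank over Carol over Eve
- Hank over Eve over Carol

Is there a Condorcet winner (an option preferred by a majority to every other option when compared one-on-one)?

Yes

Head-to-head results (9 voters total):
Carol vs Hank: Hank wins 6–3.
Carol vs Eve: Carol wins 7–2.
Hank vs Eve: Hank wins 7–2.
Hank beats each rival — Carol (6–3), Eve (7–2) — so Hank is the Condorcet winner.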